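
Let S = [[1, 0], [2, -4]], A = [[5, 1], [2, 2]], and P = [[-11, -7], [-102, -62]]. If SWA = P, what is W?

Left-multiply by S⁻¹ and right-multiply by A⁻¹: W = S⁻¹PA⁻¹.
det S = -4, so S⁻¹ = [[1, 0], [1/2, -1/4]].
det A = 8, so A⁻¹ = [[1/4, -1/8], [-1/4, 5/8]].
S⁻¹P = [[-11, -7], [20, 12]].
W = (S⁻¹P)A⁻¹ = [[-1, -3], [2, 5]].

W = [[-1, -3], [2, 5]]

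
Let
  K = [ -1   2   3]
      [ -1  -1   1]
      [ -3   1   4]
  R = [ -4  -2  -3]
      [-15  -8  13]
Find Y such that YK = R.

Y = [[-6, -5, 5], [-3, 6, 4]]

Since K sits to the right of Y, Y = RK⁻¹.
det K = -5; the adjugate gives K⁻¹ = [[1, 1, -1], [-1/5, -1, 2/5], [4/5, 1, -3/5]].
Y = RK⁻¹ = [[-4, -2, -3], [-15, -8, 13]] · [[1, 1, -1], [-1/5, -1, 2/5], [4/5, 1, -3/5]] = [[-6, -5, 5], [-3, 6, 4]].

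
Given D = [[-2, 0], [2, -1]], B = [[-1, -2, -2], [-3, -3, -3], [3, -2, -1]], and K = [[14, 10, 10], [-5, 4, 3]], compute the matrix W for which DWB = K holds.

W = [[-2, 3, 0], [0, 4, 1]]

W = D⁻¹KB⁻¹ (apply D⁻¹ on the left and B⁻¹ on the right).
det D = 2, so D⁻¹ = [[-1/2, 0], [-1, -1]].
det B = -3, so B⁻¹ = [[1, -2/3, 0], [4, -7/3, -1], [-5, 8/3, 1]].
D⁻¹K = [[-7, -5, -5], [-9, -14, -13]].
W = (D⁻¹K)B⁻¹ = [[-2, 3, 0], [0, 4, 1]].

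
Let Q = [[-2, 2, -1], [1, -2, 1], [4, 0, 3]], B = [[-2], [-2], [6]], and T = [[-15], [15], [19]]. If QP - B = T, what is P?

QP = T + B = [[-17], [13], [25]].
Since Q multiplies P on the left, P = Q⁻¹(T + B).
Q has determinant 6; Q⁻¹ = [[-1, -1, 0], [1/6, -1/3, 1/6], [4/3, 4/3, 1/3]].
P = Q⁻¹(T + B) = [[4], [-3], [3]].

P = [[4], [-3], [3]]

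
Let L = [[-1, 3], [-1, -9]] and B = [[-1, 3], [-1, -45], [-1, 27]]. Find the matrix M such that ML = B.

M = [[1, 0], [-3, 4], [3, -2]]

Right-multiplying both sides by L⁻¹ gives M = BL⁻¹.
L has determinant 12; L⁻¹ = [[-3/4, -1/4], [1/12, -1/12]].
M = BL⁻¹ = [[-1, 3], [-1, -45], [-1, 27]] · [[-3/4, -1/4], [1/12, -1/12]] = [[1, 0], [-3, 4], [3, -2]].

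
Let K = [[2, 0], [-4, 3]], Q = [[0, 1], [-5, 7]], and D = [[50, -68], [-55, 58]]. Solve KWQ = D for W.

W = K⁻¹DQ⁻¹ (apply K⁻¹ on the left and Q⁻¹ on the right).
K has determinant 6; K⁻¹ = [[1/2, 0], [2/3, 1/3]].
Q has determinant 5; Q⁻¹ = [[7/5, -1/5], [1, 0]].
K⁻¹D = [[25, -34], [15, -26]].
W = (K⁻¹D)Q⁻¹ = [[1, -5], [-5, -3]].

W = [[1, -5], [-5, -3]]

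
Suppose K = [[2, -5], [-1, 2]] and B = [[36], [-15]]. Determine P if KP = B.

Since K multiplies P on the left, P = K⁻¹B.
K has determinant -1; K⁻¹ = [[-2, -5], [-1, -2]].
P = K⁻¹B = [[-2, -5], [-1, -2]] · [[36], [-15]] = [[3], [-6]].

P = [[3], [-6]]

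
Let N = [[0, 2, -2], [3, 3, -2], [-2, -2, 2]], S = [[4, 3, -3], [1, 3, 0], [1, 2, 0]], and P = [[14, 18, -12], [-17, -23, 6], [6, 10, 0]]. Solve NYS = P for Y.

Y = [[-2, -4, 2], [0, 3, -4], [-2, -2, 2]]

Left-multiply by N⁻¹ and right-multiply by S⁻¹: Y = N⁻¹PS⁻¹.
det N = -4, so N⁻¹ = [[-1/2, 0, -1/2], [1/2, 1, 3/2], [0, 1, 3/2]].
det S = 3; the adjugate gives S⁻¹ = [[0, -2, 3], [0, 1, -1], [-1/3, -5/3, 3]].
N⁻¹P = [[-10, -14, 6], [-1, 1, 0], [-8, -8, 6]].
Y = (N⁻¹P)S⁻¹ = [[-2, -4, 2], [0, 3, -4], [-2, -2, 2]].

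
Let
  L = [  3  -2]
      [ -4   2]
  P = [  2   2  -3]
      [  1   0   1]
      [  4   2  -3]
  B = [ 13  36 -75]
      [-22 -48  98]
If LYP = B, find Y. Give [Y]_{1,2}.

Isolating Y: multiply by L⁻¹ from the left and P⁻¹ from the right, so Y = L⁻¹BP⁻¹.
det L = -2; the adjugate gives L⁻¹ = [[-1, -1], [-2, -3/2]].
det P = 4; the adjugate gives P⁻¹ = [[-1/2, 0, 1/2], [7/4, 3/2, -5/4], [1/2, 1, -1/2]].
L⁻¹B = [[9, 12, -23], [7, 0, 3]].
Y = (L⁻¹B)P⁻¹ = [[5, -5, 1], [-2, 3, 2]].

-5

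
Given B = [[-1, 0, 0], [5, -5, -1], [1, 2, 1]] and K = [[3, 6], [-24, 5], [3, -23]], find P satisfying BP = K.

P = [[-3, -6], [1, -6], [4, -5]]

Left-multiplying both sides by B⁻¹ gives P = B⁻¹K.
det B = 3; the adjugate gives B⁻¹ = [[-1, 0, 0], [-2, -1/3, -1/3], [5, 2/3, 5/3]].
P = B⁻¹K = [[-1, 0, 0], [-2, -1/3, -1/3], [5, 2/3, 5/3]] · [[3, 6], [-24, 5], [3, -23]] = [[-3, -6], [1, -6], [4, -5]].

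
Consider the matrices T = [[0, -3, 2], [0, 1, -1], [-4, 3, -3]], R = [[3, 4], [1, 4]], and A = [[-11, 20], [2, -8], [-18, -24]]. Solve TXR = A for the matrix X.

Isolating X: multiply by T⁻¹ from the left and R⁻¹ from the right, so X = T⁻¹AR⁻¹.
det T = -4, so T⁻¹ = [[0, 3/4, -1/4], [-1, -2, 0], [-1, -3, 0]].
det R = 8; the adjugate gives R⁻¹ = [[1/2, -1/2], [-1/8, 3/8]].
T⁻¹A = [[6, 0], [7, -4], [5, 4]].
X = (T⁻¹A)R⁻¹ = [[3, -3], [4, -5], [2, -1]].

X = [[3, -3], [4, -5], [2, -1]]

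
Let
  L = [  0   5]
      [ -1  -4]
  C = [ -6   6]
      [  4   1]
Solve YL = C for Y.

Right-multiplying both sides by L⁻¹ gives Y = CL⁻¹.
L has determinant 5; L⁻¹ = [[-4/5, -1], [1/5, 0]].
Y = CL⁻¹ = [[-6, 6], [4, 1]] · [[-4/5, -1], [1/5, 0]] = [[6, 6], [-3, -4]].

Y = [[6, 6], [-3, -4]]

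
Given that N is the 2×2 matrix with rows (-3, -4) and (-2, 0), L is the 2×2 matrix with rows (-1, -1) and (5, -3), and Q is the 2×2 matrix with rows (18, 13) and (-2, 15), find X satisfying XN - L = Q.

XN = Q + L = [[17, 12], [3, 12]].
N is on the right of X, so right-multiply by N⁻¹: X = (Q + L)N⁻¹.
det N = -8; the adjugate gives N⁻¹ = [[0, -1/2], [-1/4, 3/8]].
X = (Q + L)N⁻¹ = [[-3, -4], [-3, 3]].

X = [[-3, -4], [-3, 3]]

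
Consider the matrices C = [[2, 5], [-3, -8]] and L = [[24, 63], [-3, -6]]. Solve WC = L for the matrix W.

Since C sits to the right of W, W = LC⁻¹.
det C = -1; the adjugate gives C⁻¹ = [[8, 5], [-3, -2]].
W = LC⁻¹ = [[24, 63], [-3, -6]] · [[8, 5], [-3, -2]] = [[3, -6], [-6, -3]].

W = [[3, -6], [-6, -3]]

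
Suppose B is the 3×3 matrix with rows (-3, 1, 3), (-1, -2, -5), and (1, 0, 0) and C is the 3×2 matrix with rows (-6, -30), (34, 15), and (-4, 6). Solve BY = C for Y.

Since B multiplies Y on the left, Y = B⁻¹C.
det B = 1; the adjugate gives B⁻¹ = [[0, 0, 1], [-5, -3, -18], [2, 1, 7]].
Y = B⁻¹C = [[0, 0, 1], [-5, -3, -18], [2, 1, 7]] · [[-6, -30], [34, 15], [-4, 6]] = [[-4, 6], [0, -3], [-6, -3]].

Y = [[-4, 6], [0, -3], [-6, -3]]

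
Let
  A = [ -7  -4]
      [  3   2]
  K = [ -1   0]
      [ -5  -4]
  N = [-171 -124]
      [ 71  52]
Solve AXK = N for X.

Left-multiply by A⁻¹ and right-multiply by K⁻¹: X = A⁻¹NK⁻¹.
A has determinant -2; A⁻¹ = [[-1, -2], [3/2, 7/2]].
det K = 4; the adjugate gives K⁻¹ = [[-1, 0], [5/4, -1/4]].
A⁻¹N = [[29, 20], [-8, -4]].
X = (A⁻¹N)K⁻¹ = [[-4, -5], [3, 1]].

X = [[-4, -5], [3, 1]]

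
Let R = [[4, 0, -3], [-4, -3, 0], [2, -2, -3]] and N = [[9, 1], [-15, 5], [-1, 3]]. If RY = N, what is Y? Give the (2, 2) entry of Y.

R is on the left of Y, so left-multiply by R⁻¹: Y = R⁻¹N.
det R = -6; the adjugate gives R⁻¹ = [[-3/2, -1, 3/2], [2, 1, -2], [-7/3, -4/3, 2]].
Y = R⁻¹N = [[-3/2, -1, 3/2], [2, 1, -2], [-7/3, -4/3, 2]] · [[9, 1], [-15, 5], [-1, 3]] = [[0, -2], [5, 1], [-3, -3]].

1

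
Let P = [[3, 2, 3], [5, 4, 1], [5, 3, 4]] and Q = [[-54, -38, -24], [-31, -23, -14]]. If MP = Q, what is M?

M = [[2, -6, -6], [-2, -4, -1]]

Right-multiplying both sides by P⁻¹ gives M = QP⁻¹.
det P = -6, so P⁻¹ = [[-13/6, -1/6, 5/3], [5/2, 1/2, -2], [5/6, -1/6, -1/3]].
M = QP⁻¹ = [[-54, -38, -24], [-31, -23, -14]] · [[-13/6, -1/6, 5/3], [5/2, 1/2, -2], [5/6, -1/6, -1/3]] = [[2, -6, -6], [-2, -4, -1]].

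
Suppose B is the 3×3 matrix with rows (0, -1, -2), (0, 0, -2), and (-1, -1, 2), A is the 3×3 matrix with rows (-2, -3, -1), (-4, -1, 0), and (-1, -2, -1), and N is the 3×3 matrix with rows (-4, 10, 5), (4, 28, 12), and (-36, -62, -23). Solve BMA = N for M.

M = B⁻¹NA⁻¹ (apply B⁻¹ on the left and A⁻¹ on the right).
det B = -2; the adjugate gives B⁻¹ = [[1, -2, -1], [-1, 1, 0], [0, -1/2, 0]].
A has determinant 3; A⁻¹ = [[1/3, -1/3, -1/3], [-4/3, 1/3, 4/3], [7/3, -1/3, -10/3]].
B⁻¹N = [[24, 16, 4], [8, 18, 7], [-2, -14, -6]].
M = (B⁻¹N)A⁻¹ = [[-4, -4, 0], [-5, 1, -2], [4, -2, 2]].

M = [[-4, -4, 0], [-5, 1, -2], [4, -2, 2]]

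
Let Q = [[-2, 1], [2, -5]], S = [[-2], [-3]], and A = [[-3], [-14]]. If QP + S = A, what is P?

QP = A − S = [[-1], [-11]].
Left-multiplying both sides by Q⁻¹ gives P = Q⁻¹(A − S).
det Q = 8, so Q⁻¹ = [[-5/8, -1/8], [-1/4, -1/4]].
P = Q⁻¹(A − S) = [[2], [3]].

P = [[2], [3]]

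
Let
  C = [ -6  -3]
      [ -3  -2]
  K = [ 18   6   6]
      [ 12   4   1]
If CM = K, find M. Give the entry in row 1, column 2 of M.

C is on the left of M, so left-multiply by C⁻¹: M = C⁻¹K.
det C = 3; the adjugate gives C⁻¹ = [[-2/3, 1], [1, -2]].
M = C⁻¹K = [[-2/3, 1], [1, -2]] · [[18, 6, 6], [12, 4, 1]] = [[0, 0, -3], [-6, -2, 4]].

0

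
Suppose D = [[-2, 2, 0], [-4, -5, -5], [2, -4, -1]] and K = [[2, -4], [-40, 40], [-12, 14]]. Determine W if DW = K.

W = [[5, 0], [6, -2], [-2, -6]]

Left-multiplying both sides by D⁻¹ gives W = D⁻¹K.
D has determinant 2; D⁻¹ = [[-15/2, 1, -5], [-7, 1, -5], [13, -2, 9]].
W = D⁻¹K = [[-15/2, 1, -5], [-7, 1, -5], [13, -2, 9]] · [[2, -4], [-40, 40], [-12, 14]] = [[5, 0], [6, -2], [-2, -6]].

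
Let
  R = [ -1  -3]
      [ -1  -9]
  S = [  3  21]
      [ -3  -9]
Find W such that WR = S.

R is on the right of W, so right-multiply by R⁻¹: W = SR⁻¹.
det R = 6, so R⁻¹ = [[-3/2, 1/2], [1/6, -1/6]].
W = SR⁻¹ = [[3, 21], [-3, -9]] · [[-3/2, 1/2], [1/6, -1/6]] = [[-1, -2], [3, 0]].

W = [[-1, -2], [3, 0]]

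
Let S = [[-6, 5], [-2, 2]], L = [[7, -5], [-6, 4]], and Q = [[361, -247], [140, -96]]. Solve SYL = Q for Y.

Isolating Y: multiply by S⁻¹ from the left and L⁻¹ from the right, so Y = S⁻¹QL⁻¹.
S has determinant -2; S⁻¹ = [[-1, 5/2], [-1, 3]].
det L = -2; the adjugate gives L⁻¹ = [[-2, -5/2], [-3, -7/2]].
S⁻¹Q = [[-11, 7], [59, -41]].
Y = (S⁻¹Q)L⁻¹ = [[1, 3], [5, -4]].

Y = [[1, 3], [5, -4]]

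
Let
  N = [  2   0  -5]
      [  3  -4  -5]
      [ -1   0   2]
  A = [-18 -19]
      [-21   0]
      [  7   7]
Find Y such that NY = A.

Y = [[1, 3], [1, -4], [4, 5]]

N is on the left of Y, so left-multiply by N⁻¹: Y = N⁻¹A.
N has determinant 4; N⁻¹ = [[-2, 0, -5], [-1/4, -1/4, -5/4], [-1, 0, -2]].
Y = N⁻¹A = [[-2, 0, -5], [-1/4, -1/4, -5/4], [-1, 0, -2]] · [[-18, -19], [-21, 0], [7, 7]] = [[1, 3], [1, -4], [4, 5]].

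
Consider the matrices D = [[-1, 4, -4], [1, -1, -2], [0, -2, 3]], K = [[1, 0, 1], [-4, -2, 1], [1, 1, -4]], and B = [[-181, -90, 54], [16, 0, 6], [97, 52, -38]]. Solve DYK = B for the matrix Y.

Left-multiply by D⁻¹ and right-multiply by K⁻¹: Y = D⁻¹BK⁻¹.
D has determinant 3; D⁻¹ = [[-7/3, -4/3, -4], [-1, -1, -2], [-2/3, -2/3, -1]].
det K = 5, so K⁻¹ = [[7/5, 1/5, 2/5], [-3, -1, -1], [-2/5, -1/5, -2/5]].
D⁻¹B = [[13, 2, 18], [-29, -14, 16], [13, 8, -2]].
Y = (D⁻¹B)K⁻¹ = [[5, -3, -4], [-5, 5, -4], [-5, -5, -2]].

Y = [[5, -3, -4], [-5, 5, -4], [-5, -5, -2]]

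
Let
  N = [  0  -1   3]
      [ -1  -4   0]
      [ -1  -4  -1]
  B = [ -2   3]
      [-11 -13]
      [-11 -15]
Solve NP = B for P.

Since N multiplies P on the left, P = N⁻¹B.
N has determinant 1; N⁻¹ = [[4, -13, 12], [-1, 3, -3], [0, 1, -1]].
P = N⁻¹B = [[4, -13, 12], [-1, 3, -3], [0, 1, -1]] · [[-2, 3], [-11, -13], [-11, -15]] = [[3, 1], [2, 3], [0, 2]].

P = [[3, 1], [2, 3], [0, 2]]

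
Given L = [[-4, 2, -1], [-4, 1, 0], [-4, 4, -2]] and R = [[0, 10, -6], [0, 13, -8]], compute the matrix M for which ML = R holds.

L is on the right of M, so right-multiply by L⁻¹: M = RL⁻¹.
det L = 4; the adjugate gives L⁻¹ = [[-1/2, 0, 1/4], [-2, 1, 1], [-3, 2, 1]].
M = RL⁻¹ = [[0, 10, -6], [0, 13, -8]] · [[-1/2, 0, 1/4], [-2, 1, 1], [-3, 2, 1]] = [[-2, -2, 4], [-2, -3, 5]].

M = [[-2, -2, 4], [-2, -3, 5]]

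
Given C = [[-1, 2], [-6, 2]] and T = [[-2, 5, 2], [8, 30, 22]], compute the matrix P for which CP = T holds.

Since C multiplies P on the left, P = C⁻¹T.
det C = 10; the adjugate gives C⁻¹ = [[1/5, -1/5], [3/5, -1/10]].
P = C⁻¹T = [[1/5, -1/5], [3/5, -1/10]] · [[-2, 5, 2], [8, 30, 22]] = [[-2, -5, -4], [-2, 0, -1]].

P = [[-2, -5, -4], [-2, 0, -1]]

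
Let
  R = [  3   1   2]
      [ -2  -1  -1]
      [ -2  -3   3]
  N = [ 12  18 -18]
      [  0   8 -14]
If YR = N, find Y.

Y = [[0, 0, -6], [-4, -3, -3]]

Since R sits to the right of Y, Y = NR⁻¹.
det R = -2; the adjugate gives R⁻¹ = [[3, 9/2, -1/2], [-4, -13/2, 1/2], [-2, -7/2, 1/2]].
Y = NR⁻¹ = [[12, 18, -18], [0, 8, -14]] · [[3, 9/2, -1/2], [-4, -13/2, 1/2], [-2, -7/2, 1/2]] = [[0, 0, -6], [-4, -3, -3]].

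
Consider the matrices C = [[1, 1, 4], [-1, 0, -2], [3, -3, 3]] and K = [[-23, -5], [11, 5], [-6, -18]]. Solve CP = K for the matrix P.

Left-multiplying both sides by C⁻¹ gives P = C⁻¹K.
det C = 3; the adjugate gives C⁻¹ = [[-2, -5, -2/3], [-1, -3, -2/3], [1, 2, 1/3]].
P = C⁻¹K = [[-2, -5, -2/3], [-1, -3, -2/3], [1, 2, 1/3]] · [[-23, -5], [11, 5], [-6, -18]] = [[-5, -3], [-6, 2], [-3, -1]].

P = [[-5, -3], [-6, 2], [-3, -1]]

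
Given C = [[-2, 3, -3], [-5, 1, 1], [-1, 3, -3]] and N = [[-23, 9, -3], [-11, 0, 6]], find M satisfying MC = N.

M = [[6, 3, -4], [-3, 3, 2]]

Right-multiplying both sides by C⁻¹ gives M = NC⁻¹.
C has determinant 6; C⁻¹ = [[-1, 0, 1], [-8/3, 1/2, 17/6], [-7/3, 1/2, 13/6]].
M = NC⁻¹ = [[-23, 9, -3], [-11, 0, 6]] · [[-1, 0, 1], [-8/3, 1/2, 17/6], [-7/3, 1/2, 13/6]] = [[6, 3, -4], [-3, 3, 2]].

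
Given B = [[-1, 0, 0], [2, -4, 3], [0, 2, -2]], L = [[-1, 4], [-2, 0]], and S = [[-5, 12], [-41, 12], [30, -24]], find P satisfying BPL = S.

P = [[-3, -1], [0, -3], [3, 3]]

Left-multiply by B⁻¹ and right-multiply by L⁻¹: P = B⁻¹SL⁻¹.
det B = -2; the adjugate gives B⁻¹ = [[-1, 0, 0], [-2, -1, -3/2], [-2, -1, -2]].
det L = 8; the adjugate gives L⁻¹ = [[0, -1/2], [1/4, -1/8]].
B⁻¹S = [[5, -12], [6, 0], [-9, 12]].
P = (B⁻¹S)L⁻¹ = [[-3, -1], [0, -3], [3, 3]].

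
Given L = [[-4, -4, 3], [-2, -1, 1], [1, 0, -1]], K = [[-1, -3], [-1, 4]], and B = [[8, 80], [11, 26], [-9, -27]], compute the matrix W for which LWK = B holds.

W = [[5, 4], [-4, -3], [-4, 4]]

W = L⁻¹BK⁻¹ (apply L⁻¹ on the left and K⁻¹ on the right).
det L = 3; the adjugate gives L⁻¹ = [[1/3, -4/3, -1/3], [-1/3, 1/3, -2/3], [1/3, -4/3, -4/3]].
K has determinant -7; K⁻¹ = [[-4/7, -3/7], [-1/7, 1/7]].
L⁻¹B = [[-9, 1], [7, 0], [0, 28]].
W = (L⁻¹B)K⁻¹ = [[5, 4], [-4, -3], [-4, 4]].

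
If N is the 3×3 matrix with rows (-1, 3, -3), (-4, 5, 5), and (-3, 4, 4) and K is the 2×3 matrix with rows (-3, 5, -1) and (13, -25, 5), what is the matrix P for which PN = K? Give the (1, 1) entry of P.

1

Right-multiplying both sides by N⁻¹ gives P = KN⁻¹.
det N = 6, so N⁻¹ = [[0, -4, 5], [1/6, -13/6, 17/6], [-1/6, -5/6, 7/6]].
P = KN⁻¹ = [[-3, 5, -1], [13, -25, 5]] · [[0, -4, 5], [1/6, -13/6, 17/6], [-1/6, -5/6, 7/6]] = [[1, 2, -2], [-5, -2, 0]].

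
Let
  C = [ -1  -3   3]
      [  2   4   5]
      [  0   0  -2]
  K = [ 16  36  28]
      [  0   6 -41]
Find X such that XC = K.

X = [[-4, 6, -5], [-6, -3, 4]]

Since C sits to the right of X, X = KC⁻¹.
det C = -4; the adjugate gives C⁻¹ = [[2, 3/2, 27/4], [-1, -1/2, -11/4], [0, 0, -1/2]].
X = KC⁻¹ = [[16, 36, 28], [0, 6, -41]] · [[2, 3/2, 27/4], [-1, -1/2, -11/4], [0, 0, -1/2]] = [[-4, 6, -5], [-6, -3, 4]].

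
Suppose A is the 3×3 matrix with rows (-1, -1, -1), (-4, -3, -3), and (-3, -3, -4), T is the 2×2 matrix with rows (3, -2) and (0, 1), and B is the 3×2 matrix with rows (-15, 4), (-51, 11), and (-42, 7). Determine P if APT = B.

P = [[2, 5], [4, -2], [-1, 3]]

P = A⁻¹BT⁻¹ (apply A⁻¹ on the left and T⁻¹ on the right).
A has determinant 1; A⁻¹ = [[3, -1, 0], [-7, 1, 1], [3, 0, -1]].
det T = 3, so T⁻¹ = [[1/3, 2/3], [0, 1]].
A⁻¹B = [[6, 1], [12, -10], [-3, 5]].
P = (A⁻¹B)T⁻¹ = [[2, 5], [4, -2], [-1, 3]].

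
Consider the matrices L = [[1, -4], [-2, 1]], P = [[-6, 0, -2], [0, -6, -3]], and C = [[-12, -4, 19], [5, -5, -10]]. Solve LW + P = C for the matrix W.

LW = C − P = [[-6, -4, 21], [5, 1, -7]].
Left-multiplying both sides by L⁻¹ gives W = L⁻¹(C − P).
L has determinant -7; L⁻¹ = [[-1/7, -4/7], [-2/7, -1/7]].
W = L⁻¹(C − P) = [[-2, 0, 1], [1, 1, -5]].

W = [[-2, 0, 1], [1, 1, -5]]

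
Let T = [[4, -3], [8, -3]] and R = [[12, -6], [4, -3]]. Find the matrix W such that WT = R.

W = [[1, 1], [1, 0]]

Right-multiplying both sides by T⁻¹ gives W = RT⁻¹.
det T = 12, so T⁻¹ = [[-1/4, 1/4], [-2/3, 1/3]].
W = RT⁻¹ = [[12, -6], [4, -3]] · [[-1/4, 1/4], [-2/3, 1/3]] = [[1, 1], [1, 0]].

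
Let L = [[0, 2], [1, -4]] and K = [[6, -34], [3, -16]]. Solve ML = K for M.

M = [[-5, 6], [-2, 3]]

Since L sits to the right of M, M = KL⁻¹.
det L = -2; the adjugate gives L⁻¹ = [[2, 1], [1/2, 0]].
M = KL⁻¹ = [[6, -34], [3, -16]] · [[2, 1], [1/2, 0]] = [[-5, 6], [-2, 3]].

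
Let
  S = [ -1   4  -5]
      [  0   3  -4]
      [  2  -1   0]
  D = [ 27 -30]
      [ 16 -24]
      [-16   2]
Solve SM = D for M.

S is on the left of M, so left-multiply by S⁻¹: M = S⁻¹D.
S has determinant 2; S⁻¹ = [[-2, 5/2, -1/2], [-4, 5, -2], [-3, 7/2, -3/2]].
M = S⁻¹D = [[-2, 5/2, -1/2], [-4, 5, -2], [-3, 7/2, -3/2]] · [[27, -30], [16, -24], [-16, 2]] = [[-6, -1], [4, -4], [-1, 3]].

M = [[-6, -1], [4, -4], [-1, 3]]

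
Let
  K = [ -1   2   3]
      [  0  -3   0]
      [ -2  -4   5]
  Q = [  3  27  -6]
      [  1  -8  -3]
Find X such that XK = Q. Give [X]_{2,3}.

0

Since K sits to the right of X, X = QK⁻¹.
K has determinant -3; K⁻¹ = [[5, 22/3, -3], [0, -1/3, 0], [2, 8/3, -1]].
X = QK⁻¹ = [[3, 27, -6], [1, -8, -3]] · [[5, 22/3, -3], [0, -1/3, 0], [2, 8/3, -1]] = [[3, -3, -3], [-1, 2, 0]].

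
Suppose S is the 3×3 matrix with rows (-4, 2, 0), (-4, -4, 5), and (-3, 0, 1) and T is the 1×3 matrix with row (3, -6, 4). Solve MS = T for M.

M = [[-1, 1, -1]]

S is on the right of M, so right-multiply by S⁻¹: M = TS⁻¹.
S has determinant -6; S⁻¹ = [[2/3, 1/3, -5/3], [11/6, 2/3, -10/3], [2, 1, -4]].
M = TS⁻¹ = [[3, -6, 4]] · [[2/3, 1/3, -5/3], [11/6, 2/3, -10/3], [2, 1, -4]] = [[-1, 1, -1]].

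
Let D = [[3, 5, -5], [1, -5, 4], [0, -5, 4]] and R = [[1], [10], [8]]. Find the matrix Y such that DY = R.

D is on the left of Y, so left-multiply by D⁻¹: Y = D⁻¹R.
D has determinant 5; D⁻¹ = [[0, 1, -1], [-4/5, 12/5, -17/5], [-1, 3, -4]].
Y = D⁻¹R = [[0, 1, -1], [-4/5, 12/5, -17/5], [-1, 3, -4]] · [[1], [10], [8]] = [[2], [-4], [-3]].

Y = [[2], [-4], [-3]]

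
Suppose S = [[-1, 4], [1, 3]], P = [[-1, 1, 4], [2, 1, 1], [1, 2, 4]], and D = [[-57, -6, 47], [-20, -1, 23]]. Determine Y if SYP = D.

Isolating Y: multiply by S⁻¹ from the left and P⁻¹ from the right, so Y = S⁻¹DP⁻¹.
det S = -7; the adjugate gives S⁻¹ = [[-3/7, 4/7], [1/7, 1/7]].
det P = 3; the adjugate gives P⁻¹ = [[2/3, 4/3, -1], [-7/3, -8/3, 3], [1, 1, -1]].
S⁻¹D = [[13, 2, -7], [-11, -1, 10]].
Y = (S⁻¹D)P⁻¹ = [[-3, 5, 0], [5, -2, -2]].

Y = [[-3, 5, 0], [5, -2, -2]]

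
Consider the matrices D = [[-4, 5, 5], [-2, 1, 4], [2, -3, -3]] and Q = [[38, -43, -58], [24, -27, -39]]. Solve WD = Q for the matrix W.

D is on the right of W, so right-multiply by D⁻¹: W = QD⁻¹.
det D = -6, so D⁻¹ = [[-3/2, 0, -5/2], [-1/3, -1/3, -1], [-2/3, 1/3, -1]].
W = QD⁻¹ = [[38, -43, -58], [24, -27, -39]] · [[-3/2, 0, -5/2], [-1/3, -1/3, -1], [-2/3, 1/3, -1]] = [[-4, -5, 6], [-1, -4, 6]].

W = [[-4, -5, 6], [-1, -4, 6]]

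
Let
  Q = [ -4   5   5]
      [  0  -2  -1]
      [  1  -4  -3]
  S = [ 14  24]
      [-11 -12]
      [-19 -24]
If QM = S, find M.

Left-multiplying both sides by Q⁻¹ gives M = Q⁻¹S.
Q has determinant -3; Q⁻¹ = [[-2/3, 5/3, -5/3], [1/3, -7/3, 4/3], [-2/3, 11/3, -8/3]].
M = Q⁻¹S = [[-2/3, 5/3, -5/3], [1/3, -7/3, 4/3], [-2/3, 11/3, -8/3]] · [[14, 24], [-11, -12], [-19, -24]] = [[4, 4], [5, 4], [1, 4]].

M = [[4, 4], [5, 4], [1, 4]]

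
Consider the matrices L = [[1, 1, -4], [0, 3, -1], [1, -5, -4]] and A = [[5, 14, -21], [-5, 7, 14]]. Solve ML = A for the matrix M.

M = [[6, 1, -1], [-6, 6, 1]]

Since L sits to the right of M, M = AL⁻¹.
L has determinant -6; L⁻¹ = [[17/6, -4, -11/6], [1/6, 0, -1/6], [1/2, -1, -1/2]].
M = AL⁻¹ = [[5, 14, -21], [-5, 7, 14]] · [[17/6, -4, -11/6], [1/6, 0, -1/6], [1/2, -1, -1/2]] = [[6, 1, -1], [-6, 6, 1]].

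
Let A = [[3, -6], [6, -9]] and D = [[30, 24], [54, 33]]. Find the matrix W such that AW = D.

W = [[6, -2], [-2, -5]]

A is on the left of W, so left-multiply by A⁻¹: W = A⁻¹D.
det A = 9; the adjugate gives A⁻¹ = [[-1, 2/3], [-2/3, 1/3]].
W = A⁻¹D = [[-1, 2/3], [-2/3, 1/3]] · [[30, 24], [54, 33]] = [[6, -2], [-2, -5]].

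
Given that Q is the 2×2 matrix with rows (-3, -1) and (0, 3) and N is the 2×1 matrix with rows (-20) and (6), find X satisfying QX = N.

X = [[6], [2]]

Since Q multiplies X on the left, X = Q⁻¹N.
det Q = -9; the adjugate gives Q⁻¹ = [[-1/3, -1/9], [0, 1/3]].
X = Q⁻¹N = [[-1/3, -1/9], [0, 1/3]] · [[-20], [6]] = [[6], [2]].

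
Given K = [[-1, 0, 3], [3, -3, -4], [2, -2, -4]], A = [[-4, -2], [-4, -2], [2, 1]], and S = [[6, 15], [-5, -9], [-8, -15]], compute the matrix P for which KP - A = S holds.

P = [[-2, 2], [1, -1], [0, 5]]

KP = S + A = [[2, 13], [-9, -11], [-6, -14]].
Since K multiplies P on the left, P = K⁻¹(S + A).
det K = -4, so K⁻¹ = [[-1, 3/2, -9/4], [-1, 1/2, -5/4], [0, 1/2, -3/4]].
P = K⁻¹(S + A) = [[-2, 2], [1, -1], [0, 5]].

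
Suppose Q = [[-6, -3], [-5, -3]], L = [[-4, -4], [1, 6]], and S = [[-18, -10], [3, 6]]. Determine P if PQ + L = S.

PQ = S − L = [[-14, -6], [2, 0]].
Q is on the right of P, so right-multiply by Q⁻¹: P = (S − L)Q⁻¹.
det Q = 3, so Q⁻¹ = [[-1, 1], [5/3, -2]].
P = (S − L)Q⁻¹ = [[4, -2], [-2, 2]].

P = [[4, -2], [-2, 2]]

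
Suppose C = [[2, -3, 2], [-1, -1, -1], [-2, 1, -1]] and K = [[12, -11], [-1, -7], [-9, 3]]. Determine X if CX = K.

X = [[4, 0], [-2, 5], [-1, 2]]

Left-multiplying both sides by C⁻¹ gives X = C⁻¹K.
det C = -5; the adjugate gives C⁻¹ = [[-2/5, 1/5, -1], [-1/5, -2/5, 0], [3/5, -4/5, 1]].
X = C⁻¹K = [[-2/5, 1/5, -1], [-1/5, -2/5, 0], [3/5, -4/5, 1]] · [[12, -11], [-1, -7], [-9, 3]] = [[4, 0], [-2, 5], [-1, 2]].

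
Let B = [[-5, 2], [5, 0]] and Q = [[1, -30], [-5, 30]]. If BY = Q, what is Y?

Left-multiplying both sides by B⁻¹ gives Y = B⁻¹Q.
det B = -10, so B⁻¹ = [[0, 1/5], [1/2, 1/2]].
Y = B⁻¹Q = [[0, 1/5], [1/2, 1/2]] · [[1, -30], [-5, 30]] = [[-1, 6], [-2, 0]].

Y = [[-1, 6], [-2, 0]]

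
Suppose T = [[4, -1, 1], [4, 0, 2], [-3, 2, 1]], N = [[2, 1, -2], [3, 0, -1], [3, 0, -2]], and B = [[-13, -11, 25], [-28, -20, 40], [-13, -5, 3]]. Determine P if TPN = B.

P = [[-3, 3, -2], [-5, 1, 0], [-4, -2, 2]]

P = T⁻¹BN⁻¹ (apply T⁻¹ on the left and N⁻¹ on the right).
det T = 2; the adjugate gives T⁻¹ = [[-2, 3/2, -1], [-5, 7/2, -2], [4, -5/2, 2]].
det N = 3, so N⁻¹ = [[0, 2/3, -1/3], [1, 2/3, -4/3], [0, 1, -1]].
T⁻¹B = [[-3, -3, 7], [-7, -5, 9], [-8, -4, 6]].
P = (T⁻¹B)N⁻¹ = [[-3, 3, -2], [-5, 1, 0], [-4, -2, 2]].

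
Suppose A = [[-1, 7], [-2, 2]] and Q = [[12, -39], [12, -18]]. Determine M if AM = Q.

Since A multiplies M on the left, M = A⁻¹Q.
A has determinant 12; A⁻¹ = [[1/6, -7/12], [1/6, -1/12]].
M = A⁻¹Q = [[1/6, -7/12], [1/6, -1/12]] · [[12, -39], [12, -18]] = [[-5, 4], [1, -5]].

M = [[-5, 4], [1, -5]]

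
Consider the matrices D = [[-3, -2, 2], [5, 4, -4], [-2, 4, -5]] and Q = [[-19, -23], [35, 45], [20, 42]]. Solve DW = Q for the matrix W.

D is on the left of W, so left-multiply by D⁻¹: W = D⁻¹Q.
det D = 2; the adjugate gives D⁻¹ = [[-2, -1, 0], [33/2, 19/2, -1], [14, 8, -1]].
W = D⁻¹Q = [[-2, -1, 0], [33/2, 19/2, -1], [14, 8, -1]] · [[-19, -23], [35, 45], [20, 42]] = [[3, 1], [-1, 6], [-6, -4]].

W = [[3, 1], [-1, 6], [-6, -4]]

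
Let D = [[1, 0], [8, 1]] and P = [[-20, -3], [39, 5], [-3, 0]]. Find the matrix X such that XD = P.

Since D sits to the right of X, X = PD⁻¹.
D has determinant 1; D⁻¹ = [[1, 0], [-8, 1]].
X = PD⁻¹ = [[-20, -3], [39, 5], [-3, 0]] · [[1, 0], [-8, 1]] = [[4, -3], [-1, 5], [-3, 0]].

X = [[4, -3], [-1, 5], [-3, 0]]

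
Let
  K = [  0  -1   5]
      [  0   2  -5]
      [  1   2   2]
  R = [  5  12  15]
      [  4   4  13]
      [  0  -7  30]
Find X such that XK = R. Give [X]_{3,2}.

-1

Since K sits to the right of X, X = RK⁻¹.
det K = -5; the adjugate gives K⁻¹ = [[-14/5, -12/5, 1], [1, 1, 0], [2/5, 1/5, 0]].
X = RK⁻¹ = [[5, 12, 15], [4, 4, 13], [0, -7, 30]] · [[-14/5, -12/5, 1], [1, 1, 0], [2/5, 1/5, 0]] = [[4, 3, 5], [-2, -3, 4], [5, -1, 0]].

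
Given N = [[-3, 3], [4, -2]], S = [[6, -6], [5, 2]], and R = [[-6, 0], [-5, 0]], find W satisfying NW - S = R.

NW = R + S = [[0, -6], [0, 2]].
Since N multiplies W on the left, W = N⁻¹(R + S).
det N = -6, so N⁻¹ = [[1/3, 1/2], [2/3, 1/2]].
W = N⁻¹(R + S) = [[0, -1], [0, -3]].

W = [[0, -1], [0, -3]]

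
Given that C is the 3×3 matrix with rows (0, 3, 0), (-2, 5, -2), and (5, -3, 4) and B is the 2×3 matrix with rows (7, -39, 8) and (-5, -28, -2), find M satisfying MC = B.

M = [[-4, -6, -1], [-4, -5, -3]]

Since C sits to the right of M, M = BC⁻¹.
det C = -6; the adjugate gives C⁻¹ = [[-7/3, 2, 1], [1/3, 0, 0], [19/6, -5/2, -1]].
M = BC⁻¹ = [[7, -39, 8], [-5, -28, -2]] · [[-7/3, 2, 1], [1/3, 0, 0], [19/6, -5/2, -1]] = [[-4, -6, -1], [-4, -5, -3]].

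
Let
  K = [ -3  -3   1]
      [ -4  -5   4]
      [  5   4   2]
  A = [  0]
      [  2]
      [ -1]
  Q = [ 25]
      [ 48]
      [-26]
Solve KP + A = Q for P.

KP = Q − A = [[25], [46], [-25]].
K is on the left of P, so left-multiply by K⁻¹: P = K⁻¹(Q − A).
det K = 3; the adjugate gives K⁻¹ = [[-26/3, 10/3, -7/3], [28/3, -11/3, 8/3], [3, -1, 1]].
P = K⁻¹(Q − A) = [[-5], [-2], [4]].

P = [[-5], [-2], [4]]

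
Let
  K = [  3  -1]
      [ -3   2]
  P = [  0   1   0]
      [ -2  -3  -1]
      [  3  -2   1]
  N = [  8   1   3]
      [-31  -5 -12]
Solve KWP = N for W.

W = [[0, 1, -1], [-2, 4, -5]]

Left-multiply by K⁻¹ and right-multiply by P⁻¹: W = K⁻¹NP⁻¹.
det K = 3, so K⁻¹ = [[2/3, 1/3], [1, 1]].
det P = -1; the adjugate gives P⁻¹ = [[5, 1, 1], [1, 0, 0], [-13, -3, -2]].
K⁻¹N = [[-5, -1, -2], [-23, -4, -9]].
W = (K⁻¹N)P⁻¹ = [[0, 1, -1], [-2, 4, -5]].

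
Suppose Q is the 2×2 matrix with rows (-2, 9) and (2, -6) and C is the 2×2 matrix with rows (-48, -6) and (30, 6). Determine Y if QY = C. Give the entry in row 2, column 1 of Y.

-6

Since Q multiplies Y on the left, Y = Q⁻¹C.
Q has determinant -6; Q⁻¹ = [[1, 3/2], [1/3, 1/3]].
Y = Q⁻¹C = [[1, 3/2], [1/3, 1/3]] · [[-48, -6], [30, 6]] = [[-3, 3], [-6, 0]].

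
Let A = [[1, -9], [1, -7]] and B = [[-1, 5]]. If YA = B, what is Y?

Since A sits to the right of Y, Y = BA⁻¹.
A has determinant 2; A⁻¹ = [[-7/2, 9/2], [-1/2, 1/2]].
Y = BA⁻¹ = [[-1, 5]] · [[-7/2, 9/2], [-1/2, 1/2]] = [[1, -2]].

Y = [[1, -2]]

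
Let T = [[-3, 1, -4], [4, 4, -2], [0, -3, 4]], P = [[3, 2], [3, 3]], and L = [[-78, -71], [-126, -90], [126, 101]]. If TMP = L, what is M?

Left-multiply by T⁻¹ and right-multiply by P⁻¹: M = T⁻¹LP⁻¹.
det T = 2, so T⁻¹ = [[5, 4, 7], [-8, -6, -11], [-6, -9/2, -8]].
P has determinant 3; P⁻¹ = [[1, -2/3], [-1, 1]].
T⁻¹L = [[-12, -8], [-6, -3], [27, 23]].
M = (T⁻¹L)P⁻¹ = [[-4, 0], [-3, 1], [4, 5]].

M = [[-4, 0], [-3, 1], [4, 5]]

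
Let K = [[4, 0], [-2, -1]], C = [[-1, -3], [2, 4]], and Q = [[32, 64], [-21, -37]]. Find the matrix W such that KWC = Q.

W = K⁻¹QC⁻¹ (apply K⁻¹ on the left and C⁻¹ on the right).
K has determinant -4; K⁻¹ = [[1/4, 0], [-1/2, -1]].
det C = 2; the adjugate gives C⁻¹ = [[2, 3/2], [-1, -1/2]].
K⁻¹Q = [[8, 16], [5, 5]].
W = (K⁻¹Q)C⁻¹ = [[0, 4], [5, 5]].

W = [[0, 4], [5, 5]]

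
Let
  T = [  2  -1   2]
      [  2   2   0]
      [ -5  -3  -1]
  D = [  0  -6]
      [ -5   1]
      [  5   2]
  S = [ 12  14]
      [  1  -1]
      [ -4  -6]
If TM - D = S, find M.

M = [[0, 0], [-2, 0], [5, 4]]

TM = S + D = [[12, 8], [-4, 0], [1, -4]].
Left-multiplying both sides by T⁻¹ gives M = T⁻¹(S + D).
det T = 2; the adjugate gives T⁻¹ = [[-1, -7/2, -2], [1, 4, 2], [2, 11/2, 3]].
M = T⁻¹(S + D) = [[0, 0], [-2, 0], [5, 4]].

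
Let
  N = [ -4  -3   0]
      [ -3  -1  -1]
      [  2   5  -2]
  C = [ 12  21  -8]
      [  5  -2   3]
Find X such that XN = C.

Right-multiplying both sides by N⁻¹ gives X = CN⁻¹.
det N = -4, so N⁻¹ = [[-7/4, 3/2, -3/4], [2, -2, 1], [13/4, -7/2, 5/4]].
X = CN⁻¹ = [[12, 21, -8], [5, -2, 3]] · [[-7/4, 3/2, -3/4], [2, -2, 1], [13/4, -7/2, 5/4]] = [[-5, 4, 2], [-3, 1, -2]].

X = [[-5, 4, 2], [-3, 1, -2]]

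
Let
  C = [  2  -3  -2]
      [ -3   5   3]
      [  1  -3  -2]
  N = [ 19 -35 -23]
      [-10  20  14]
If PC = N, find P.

P = [[6, -1, 4], [-6, -2, -4]]

C is on the right of P, so right-multiply by C⁻¹: P = NC⁻¹.
det C = -1; the adjugate gives C⁻¹ = [[1, 0, -1], [3, 2, 0], [-4, -3, -1]].
P = NC⁻¹ = [[19, -35, -23], [-10, 20, 14]] · [[1, 0, -1], [3, 2, 0], [-4, -3, -1]] = [[6, -1, 4], [-6, -2, -4]].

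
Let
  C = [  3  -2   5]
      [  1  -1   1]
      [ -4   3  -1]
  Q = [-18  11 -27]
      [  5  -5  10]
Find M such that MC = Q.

Right-multiplying both sides by C⁻¹ gives M = QC⁻¹.
det C = -5, so C⁻¹ = [[2/5, -13/5, -3/5], [3/5, -17/5, -2/5], [1/5, 1/5, 1/5]].
M = QC⁻¹ = [[-18, 11, -27], [5, -5, 10]] · [[2/5, -13/5, -3/5], [3/5, -17/5, -2/5], [1/5, 1/5, 1/5]] = [[-6, 4, 1], [1, 6, 1]].

M = [[-6, 4, 1], [1, 6, 1]]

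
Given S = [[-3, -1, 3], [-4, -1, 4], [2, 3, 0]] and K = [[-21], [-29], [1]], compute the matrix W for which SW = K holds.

W = [[5], [-3], [-3]]

Left-multiplying both sides by S⁻¹ gives W = S⁻¹K.
det S = -2, so S⁻¹ = [[6, -9/2, 1/2], [-4, 3, 0], [5, -7/2, 1/2]].
W = S⁻¹K = [[6, -9/2, 1/2], [-4, 3, 0], [5, -7/2, 1/2]] · [[-21], [-29], [1]] = [[5], [-3], [-3]].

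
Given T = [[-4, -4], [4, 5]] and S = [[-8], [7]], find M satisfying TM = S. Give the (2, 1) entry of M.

T is on the left of M, so left-multiply by T⁻¹: M = T⁻¹S.
T has determinant -4; T⁻¹ = [[-5/4, -1], [1, 1]].
M = T⁻¹S = [[-5/4, -1], [1, 1]] · [[-8], [7]] = [[3], [-1]].

-1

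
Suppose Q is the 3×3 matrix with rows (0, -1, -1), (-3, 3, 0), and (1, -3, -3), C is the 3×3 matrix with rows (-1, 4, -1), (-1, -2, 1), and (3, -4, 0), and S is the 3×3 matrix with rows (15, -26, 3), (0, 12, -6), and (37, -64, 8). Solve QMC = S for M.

M = [[0, -1, -3], [4, 1, -1], [2, 2, -1]]

M = Q⁻¹SC⁻¹ (apply Q⁻¹ on the left and C⁻¹ on the right).
det Q = 3; the adjugate gives Q⁻¹ = [[-3, 0, 1], [-3, 1/3, 1], [2, -1/3, -1]].
C has determinant -2; C⁻¹ = [[-2, -2, -1], [-3/2, -3/2, -1], [-5, -4, -3]].
Q⁻¹S = [[-8, 14, -1], [-8, 18, -3], [-7, 8, 0]].
M = (Q⁻¹S)C⁻¹ = [[0, -1, -3], [4, 1, -1], [2, 2, -1]].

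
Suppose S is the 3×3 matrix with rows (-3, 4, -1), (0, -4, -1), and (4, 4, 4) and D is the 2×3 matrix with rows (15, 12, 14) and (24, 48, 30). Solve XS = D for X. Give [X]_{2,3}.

6

S is on the right of X, so right-multiply by S⁻¹: X = DS⁻¹.
det S = 4; the adjugate gives S⁻¹ = [[-3, -5, -2], [-1, -2, -3/4], [4, 7, 3]].
X = DS⁻¹ = [[15, 12, 14], [24, 48, 30]] · [[-3, -5, -2], [-1, -2, -3/4], [4, 7, 3]] = [[-1, -1, 3], [0, -6, 6]].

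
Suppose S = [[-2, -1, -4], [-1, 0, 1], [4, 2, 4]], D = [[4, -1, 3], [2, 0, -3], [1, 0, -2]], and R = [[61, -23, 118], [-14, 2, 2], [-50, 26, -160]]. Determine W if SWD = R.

W = S⁻¹RD⁻¹ (apply S⁻¹ on the left and D⁻¹ on the right).
det S = 4; the adjugate gives S⁻¹ = [[-1/2, -1, -1/4], [2, 2, 3/2], [-1/2, 0, -1/4]].
det D = -1, so D⁻¹ = [[0, 2, -3], [-1, 11, -18], [0, 1, -2]].
S⁻¹R = [[-4, 3, -21], [19, -3, 0], [-18, 5, -19]].
W = (S⁻¹R)D⁻¹ = [[-3, 4, 0], [3, 5, -3], [-5, 0, 2]].

W = [[-3, 4, 0], [3, 5, -3], [-5, 0, 2]]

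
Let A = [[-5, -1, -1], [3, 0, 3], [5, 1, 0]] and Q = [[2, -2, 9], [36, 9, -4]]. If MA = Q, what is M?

M = [[3, 4, 1], [-5, -3, 4]]

Right-multiplying both sides by A⁻¹ gives M = QA⁻¹.
det A = -3; the adjugate gives A⁻¹ = [[1, 1/3, 1], [-5, -5/3, -4], [-1, 0, -1]].
M = QA⁻¹ = [[2, -2, 9], [36, 9, -4]] · [[1, 1/3, 1], [-5, -5/3, -4], [-1, 0, -1]] = [[3, 4, 1], [-5, -3, 4]].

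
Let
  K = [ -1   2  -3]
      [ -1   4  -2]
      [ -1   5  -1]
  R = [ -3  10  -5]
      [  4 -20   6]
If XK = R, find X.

K is on the right of X, so right-multiply by K⁻¹: X = RK⁻¹.
det K = -1, so K⁻¹ = [[-6, 13, -8], [-1, 2, -1], [1, -3, 2]].
X = RK⁻¹ = [[-3, 10, -5], [4, -20, 6]] · [[-6, 13, -8], [-1, 2, -1], [1, -3, 2]] = [[3, -4, 4], [2, -6, 0]].

X = [[3, -4, 4], [2, -6, 0]]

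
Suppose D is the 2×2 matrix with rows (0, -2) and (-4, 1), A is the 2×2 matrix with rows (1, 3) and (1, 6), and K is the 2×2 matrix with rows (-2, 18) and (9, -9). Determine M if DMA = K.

Left-multiply by D⁻¹ and right-multiply by A⁻¹: M = D⁻¹KA⁻¹.
det D = -8; the adjugate gives D⁻¹ = [[-1/8, -1/4], [-1/2, 0]].
det A = 3, so A⁻¹ = [[2, -1], [-1/3, 1/3]].
D⁻¹K = [[-2, 0], [1, -9]].
M = (D⁻¹K)A⁻¹ = [[-4, 2], [5, -4]].

M = [[-4, 2], [5, -4]]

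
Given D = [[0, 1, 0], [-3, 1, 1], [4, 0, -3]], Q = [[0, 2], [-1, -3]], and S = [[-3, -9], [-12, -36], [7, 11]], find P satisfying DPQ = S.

Isolating P: multiply by D⁻¹ from the left and Q⁻¹ from the right, so P = D⁻¹SQ⁻¹.
det D = -5; the adjugate gives D⁻¹ = [[3/5, -3/5, -1/5], [1, 0, 0], [4/5, -4/5, -3/5]].
det Q = 2; the adjugate gives Q⁻¹ = [[-3/2, -1], [1/2, 0]].
D⁻¹S = [[4, 14], [-3, -9], [3, 15]].
P = (D⁻¹S)Q⁻¹ = [[1, -4], [0, 3], [3, -3]].

P = [[1, -4], [0, 3], [3, -3]]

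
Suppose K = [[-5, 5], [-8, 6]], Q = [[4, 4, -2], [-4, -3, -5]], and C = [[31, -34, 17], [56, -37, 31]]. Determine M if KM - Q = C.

KM = C + Q = [[35, -30, 15], [52, -40, 26]].
K is on the left of M, so left-multiply by K⁻¹: M = K⁻¹(C + Q).
K has determinant 10; K⁻¹ = [[3/5, -1/2], [4/5, -1/2]].
M = K⁻¹(C + Q) = [[-5, 2, -4], [2, -4, -1]].

M = [[-5, 2, -4], [2, -4, -1]]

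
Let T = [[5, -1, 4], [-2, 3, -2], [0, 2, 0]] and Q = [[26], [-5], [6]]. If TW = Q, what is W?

Left-multiplying both sides by T⁻¹ gives W = T⁻¹Q.
T has determinant 4; T⁻¹ = [[1, 2, -5/2], [0, 0, 1/2], [-1, -5/2, 13/4]].
W = T⁻¹Q = [[1, 2, -5/2], [0, 0, 1/2], [-1, -5/2, 13/4]] · [[26], [-5], [6]] = [[1], [3], [6]].

W = [[1], [3], [6]]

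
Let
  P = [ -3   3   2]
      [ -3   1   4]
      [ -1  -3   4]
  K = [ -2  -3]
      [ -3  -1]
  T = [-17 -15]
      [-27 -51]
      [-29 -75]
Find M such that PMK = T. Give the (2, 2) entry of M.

0

M = P⁻¹TK⁻¹ (apply P⁻¹ on the left and K⁻¹ on the right).
det P = -4, so P⁻¹ = [[-4, 9/2, -5/2], [-2, 5/2, -3/2], [-5/2, 3, -3/2]].
det K = -7, so K⁻¹ = [[1/7, -3/7], [-3/7, 2/7]].
P⁻¹T = [[19, 18], [10, 15], [5, -3]].
M = (P⁻¹T)K⁻¹ = [[-5, -3], [-5, 0], [2, -3]].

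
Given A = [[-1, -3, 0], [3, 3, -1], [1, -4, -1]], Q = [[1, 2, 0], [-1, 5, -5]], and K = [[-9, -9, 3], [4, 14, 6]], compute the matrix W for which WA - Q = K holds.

WA = K + Q = [[-8, -7, 3], [3, 19, 1]].
A is on the right of W, so right-multiply by A⁻¹: W = (K + Q)A⁻¹.
det A = 1, so A⁻¹ = [[-7, -3, 3], [2, 1, -1], [-15, -7, 6]].
W = (K + Q)A⁻¹ = [[-3, -4, 1], [2, 3, -4]].

W = [[-3, -4, 1], [2, 3, -4]]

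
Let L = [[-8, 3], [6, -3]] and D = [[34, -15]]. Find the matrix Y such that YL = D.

Y = [[-2, 3]]

Right-multiplying both sides by L⁻¹ gives Y = DL⁻¹.
det L = 6; the adjugate gives L⁻¹ = [[-1/2, -1/2], [-1, -4/3]].
Y = DL⁻¹ = [[34, -15]] · [[-1/2, -1/2], [-1, -4/3]] = [[-2, 3]].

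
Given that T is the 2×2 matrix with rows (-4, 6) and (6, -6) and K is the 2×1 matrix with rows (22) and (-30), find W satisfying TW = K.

W = [[-4], [1]]

Left-multiplying both sides by T⁻¹ gives W = T⁻¹K.
T has determinant -12; T⁻¹ = [[1/2, 1/2], [1/2, 1/3]].
W = T⁻¹K = [[1/2, 1/2], [1/2, 1/3]] · [[22], [-30]] = [[-4], [1]].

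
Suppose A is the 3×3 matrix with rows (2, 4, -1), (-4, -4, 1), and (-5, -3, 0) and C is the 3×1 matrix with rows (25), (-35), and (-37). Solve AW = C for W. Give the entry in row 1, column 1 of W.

5

A is on the left of W, so left-multiply by A⁻¹: W = A⁻¹C.
A has determinant -6; A⁻¹ = [[-1/2, -1/2, 0], [5/6, 5/6, -1/3], [4/3, 7/3, -4/3]].
W = A⁻¹C = [[-1/2, -1/2, 0], [5/6, 5/6, -1/3], [4/3, 7/3, -4/3]] · [[25], [-35], [-37]] = [[5], [4], [1]].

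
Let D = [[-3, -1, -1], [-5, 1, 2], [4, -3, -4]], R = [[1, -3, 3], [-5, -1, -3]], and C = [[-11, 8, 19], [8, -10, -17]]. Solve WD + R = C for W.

WD = C − R = [[-12, 11, 16], [13, -9, -14]].
Right-multiplying both sides by D⁻¹ gives W = (C − R)D⁻¹.
det D = -5, so D⁻¹ = [[-2/5, 1/5, 1/5], [12/5, -16/5, -11/5], [-11/5, 13/5, 8/5]].
W = (C − R)D⁻¹ = [[-4, 4, -1], [4, -5, 0]].

W = [[-4, 4, -1], [4, -5, 0]]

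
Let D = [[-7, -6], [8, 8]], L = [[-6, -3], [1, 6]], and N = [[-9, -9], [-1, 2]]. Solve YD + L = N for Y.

YD = N − L = [[-3, -6], [-2, -4]].
Since D sits to the right of Y, Y = (N − L)D⁻¹.
det D = -8; the adjugate gives D⁻¹ = [[-1, -3/4], [1, 7/8]].
Y = (N − L)D⁻¹ = [[-3, -3], [-2, -2]].

Y = [[-3, -3], [-2, -2]]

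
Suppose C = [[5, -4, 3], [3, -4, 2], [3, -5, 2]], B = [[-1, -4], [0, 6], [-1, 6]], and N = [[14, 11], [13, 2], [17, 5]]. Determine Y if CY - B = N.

Y = [[-1, 2], [-3, -3], [2, -5]]

CY = N + B = [[13, 7], [13, 8], [16, 11]].
Left-multiplying both sides by C⁻¹ gives Y = C⁻¹(N + B).
C has determinant 1; C⁻¹ = [[2, -7, 4], [0, 1, -1], [-3, 13, -8]].
Y = C⁻¹(N + B) = [[-1, 2], [-3, -3], [2, -5]].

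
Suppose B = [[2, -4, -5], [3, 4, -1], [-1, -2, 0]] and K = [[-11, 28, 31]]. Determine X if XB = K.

Right-multiplying both sides by B⁻¹ gives X = KB⁻¹.
det B = 2; the adjugate gives B⁻¹ = [[-1, 5, 12], [1/2, -5/2, -13/2], [-1, 4, 10]].
X = KB⁻¹ = [[-11, 28, 31]] · [[-1, 5, 12], [1/2, -5/2, -13/2], [-1, 4, 10]] = [[-6, -1, -4]].

X = [[-6, -1, -4]]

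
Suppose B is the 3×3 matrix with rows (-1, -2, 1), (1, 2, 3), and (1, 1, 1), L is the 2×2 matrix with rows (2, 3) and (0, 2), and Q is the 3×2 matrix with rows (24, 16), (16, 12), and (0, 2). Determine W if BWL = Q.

W = [[-3, 4], [-2, 1], [5, -4]]

Isolating W: multiply by B⁻¹ from the left and L⁻¹ from the right, so W = B⁻¹QL⁻¹.
det B = -4, so B⁻¹ = [[1/4, -3/4, 2], [-1/2, 1/2, -1], [1/4, 1/4, 0]].
L has determinant 4; L⁻¹ = [[1/2, -3/4], [0, 1/2]].
B⁻¹Q = [[-6, -1], [-4, -4], [10, 7]].
W = (B⁻¹Q)L⁻¹ = [[-3, 4], [-2, 1], [5, -4]].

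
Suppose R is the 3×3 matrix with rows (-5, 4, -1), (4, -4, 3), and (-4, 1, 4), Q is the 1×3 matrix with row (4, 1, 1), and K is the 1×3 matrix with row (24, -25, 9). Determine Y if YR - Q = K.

YR = K + Q = [[28, -24, 10]].
Right-multiplying both sides by R⁻¹ gives Y = (K + Q)R⁻¹.
det R = -5; the adjugate gives R⁻¹ = [[19/5, 17/5, -8/5], [28/5, 24/5, -11/5], [12/5, 11/5, -4/5]].
Y = (K + Q)R⁻¹ = [[-4, 2, 0]].

Y = [[-4, 2, 0]]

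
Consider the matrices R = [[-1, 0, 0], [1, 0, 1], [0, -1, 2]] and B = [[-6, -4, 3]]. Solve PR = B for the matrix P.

R is on the right of P, so right-multiply by R⁻¹: P = BR⁻¹.
R has determinant -1; R⁻¹ = [[-1, 0, 0], [2, 2, -1], [1, 1, 0]].
P = BR⁻¹ = [[-6, -4, 3]] · [[-1, 0, 0], [2, 2, -1], [1, 1, 0]] = [[1, -5, 4]].

P = [[1, -5, 4]]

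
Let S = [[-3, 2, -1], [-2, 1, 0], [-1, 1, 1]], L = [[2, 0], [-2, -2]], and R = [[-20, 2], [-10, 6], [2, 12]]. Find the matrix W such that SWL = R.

W = [[4, 1], [0, -1], [-1, -4]]

Isolating W: multiply by S⁻¹ from the left and L⁻¹ from the right, so W = S⁻¹RL⁻¹.
det S = 2; the adjugate gives S⁻¹ = [[1/2, -3/2, 1/2], [1, -2, 1], [-1/2, 1/2, 1/2]].
det L = -4; the adjugate gives L⁻¹ = [[1/2, 0], [-1/2, -1/2]].
S⁻¹R = [[6, -2], [2, 2], [6, 8]].
W = (S⁻¹R)L⁻¹ = [[4, 1], [0, -1], [-1, -4]].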